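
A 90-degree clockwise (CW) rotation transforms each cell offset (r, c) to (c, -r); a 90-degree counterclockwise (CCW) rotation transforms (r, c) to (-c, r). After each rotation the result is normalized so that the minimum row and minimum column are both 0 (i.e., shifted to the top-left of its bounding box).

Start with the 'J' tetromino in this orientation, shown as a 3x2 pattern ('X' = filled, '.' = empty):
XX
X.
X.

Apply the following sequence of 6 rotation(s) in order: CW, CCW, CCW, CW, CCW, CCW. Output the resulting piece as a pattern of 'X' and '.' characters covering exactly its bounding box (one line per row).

Start:
XX
X.
X.
After rotation 1 (CW):
XXX
..X
After rotation 2 (CCW):
XX
X.
X.
After rotation 3 (CCW):
X..
XXX
After rotation 4 (CW):
XX
X.
X.
After rotation 5 (CCW):
X..
XXX
After rotation 6 (CCW):
.X
.X
XX

Answer: .X
.X
XX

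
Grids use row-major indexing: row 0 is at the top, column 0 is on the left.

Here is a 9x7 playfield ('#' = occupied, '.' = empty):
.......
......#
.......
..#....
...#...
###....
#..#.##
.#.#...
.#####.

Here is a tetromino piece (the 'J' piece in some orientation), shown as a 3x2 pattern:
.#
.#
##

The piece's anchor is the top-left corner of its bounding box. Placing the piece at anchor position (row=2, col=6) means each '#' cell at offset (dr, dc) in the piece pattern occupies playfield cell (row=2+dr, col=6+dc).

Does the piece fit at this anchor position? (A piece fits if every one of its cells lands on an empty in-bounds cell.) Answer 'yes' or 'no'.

Check each piece cell at anchor (2, 6):
  offset (0,1) -> (2,7): out of bounds -> FAIL
  offset (1,1) -> (3,7): out of bounds -> FAIL
  offset (2,0) -> (4,6): empty -> OK
  offset (2,1) -> (4,7): out of bounds -> FAIL
All cells valid: no

Answer: no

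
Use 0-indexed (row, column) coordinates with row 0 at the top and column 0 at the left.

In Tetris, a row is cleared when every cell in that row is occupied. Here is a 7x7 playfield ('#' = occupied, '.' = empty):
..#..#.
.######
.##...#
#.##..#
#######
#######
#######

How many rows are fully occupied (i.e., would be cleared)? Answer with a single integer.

Check each row:
  row 0: 5 empty cells -> not full
  row 1: 1 empty cell -> not full
  row 2: 4 empty cells -> not full
  row 3: 3 empty cells -> not full
  row 4: 0 empty cells -> FULL (clear)
  row 5: 0 empty cells -> FULL (clear)
  row 6: 0 empty cells -> FULL (clear)
Total rows cleared: 3

Answer: 3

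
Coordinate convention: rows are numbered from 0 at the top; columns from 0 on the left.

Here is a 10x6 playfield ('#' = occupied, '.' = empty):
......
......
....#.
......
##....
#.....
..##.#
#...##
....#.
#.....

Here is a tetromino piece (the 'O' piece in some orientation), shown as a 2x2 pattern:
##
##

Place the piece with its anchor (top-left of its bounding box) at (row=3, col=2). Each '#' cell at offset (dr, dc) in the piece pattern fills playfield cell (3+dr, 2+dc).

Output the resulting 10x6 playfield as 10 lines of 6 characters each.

Answer: ......
......
....#.
..##..
####..
#.....
..##.#
#...##
....#.
#.....

Derivation:
Fill (3+0,2+0) = (3,2)
Fill (3+0,2+1) = (3,3)
Fill (3+1,2+0) = (4,2)
Fill (3+1,2+1) = (4,3)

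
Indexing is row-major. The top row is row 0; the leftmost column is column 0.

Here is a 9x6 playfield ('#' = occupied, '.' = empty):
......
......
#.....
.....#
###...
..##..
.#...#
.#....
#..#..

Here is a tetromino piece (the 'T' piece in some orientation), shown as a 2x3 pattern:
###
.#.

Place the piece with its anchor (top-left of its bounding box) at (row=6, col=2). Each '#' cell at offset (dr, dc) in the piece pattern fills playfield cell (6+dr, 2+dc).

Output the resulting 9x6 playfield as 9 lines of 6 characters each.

Answer: ......
......
#.....
.....#
###...
..##..
.#####
.#.#..
#..#..

Derivation:
Fill (6+0,2+0) = (6,2)
Fill (6+0,2+1) = (6,3)
Fill (6+0,2+2) = (6,4)
Fill (6+1,2+1) = (7,3)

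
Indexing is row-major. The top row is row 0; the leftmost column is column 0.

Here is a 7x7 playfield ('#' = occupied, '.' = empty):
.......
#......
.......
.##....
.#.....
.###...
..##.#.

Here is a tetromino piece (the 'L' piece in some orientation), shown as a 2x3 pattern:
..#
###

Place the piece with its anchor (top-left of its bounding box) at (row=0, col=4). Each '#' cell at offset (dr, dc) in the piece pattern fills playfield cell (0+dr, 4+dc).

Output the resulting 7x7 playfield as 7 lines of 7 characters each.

Fill (0+0,4+2) = (0,6)
Fill (0+1,4+0) = (1,4)
Fill (0+1,4+1) = (1,5)
Fill (0+1,4+2) = (1,6)

Answer: ......#
#...###
.......
.##....
.#.....
.###...
..##.#.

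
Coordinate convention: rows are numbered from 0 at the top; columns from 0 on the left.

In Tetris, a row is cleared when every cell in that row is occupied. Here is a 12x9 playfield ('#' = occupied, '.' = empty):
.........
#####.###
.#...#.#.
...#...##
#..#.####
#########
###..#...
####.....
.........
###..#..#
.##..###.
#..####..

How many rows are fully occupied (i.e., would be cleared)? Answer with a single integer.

Answer: 1

Derivation:
Check each row:
  row 0: 9 empty cells -> not full
  row 1: 1 empty cell -> not full
  row 2: 6 empty cells -> not full
  row 3: 6 empty cells -> not full
  row 4: 3 empty cells -> not full
  row 5: 0 empty cells -> FULL (clear)
  row 6: 5 empty cells -> not full
  row 7: 5 empty cells -> not full
  row 8: 9 empty cells -> not full
  row 9: 4 empty cells -> not full
  row 10: 4 empty cells -> not full
  row 11: 4 empty cells -> not full
Total rows cleared: 1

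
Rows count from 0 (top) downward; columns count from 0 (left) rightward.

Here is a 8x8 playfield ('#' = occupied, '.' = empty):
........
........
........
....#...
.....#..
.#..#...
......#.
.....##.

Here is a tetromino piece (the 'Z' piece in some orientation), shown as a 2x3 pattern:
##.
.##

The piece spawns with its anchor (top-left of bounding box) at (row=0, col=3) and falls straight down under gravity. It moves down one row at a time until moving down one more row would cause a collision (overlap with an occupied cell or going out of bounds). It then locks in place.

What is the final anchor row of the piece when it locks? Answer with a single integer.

Spawn at (row=0, col=3). Try each row:
  row 0: fits
  row 1: fits
  row 2: blocked -> lock at row 1

Answer: 1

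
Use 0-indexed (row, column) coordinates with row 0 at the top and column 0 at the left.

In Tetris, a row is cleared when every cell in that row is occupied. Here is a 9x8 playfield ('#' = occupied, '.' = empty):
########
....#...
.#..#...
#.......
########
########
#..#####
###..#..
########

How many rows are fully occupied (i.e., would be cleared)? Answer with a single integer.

Answer: 4

Derivation:
Check each row:
  row 0: 0 empty cells -> FULL (clear)
  row 1: 7 empty cells -> not full
  row 2: 6 empty cells -> not full
  row 3: 7 empty cells -> not full
  row 4: 0 empty cells -> FULL (clear)
  row 5: 0 empty cells -> FULL (clear)
  row 6: 2 empty cells -> not full
  row 7: 4 empty cells -> not full
  row 8: 0 empty cells -> FULL (clear)
Total rows cleared: 4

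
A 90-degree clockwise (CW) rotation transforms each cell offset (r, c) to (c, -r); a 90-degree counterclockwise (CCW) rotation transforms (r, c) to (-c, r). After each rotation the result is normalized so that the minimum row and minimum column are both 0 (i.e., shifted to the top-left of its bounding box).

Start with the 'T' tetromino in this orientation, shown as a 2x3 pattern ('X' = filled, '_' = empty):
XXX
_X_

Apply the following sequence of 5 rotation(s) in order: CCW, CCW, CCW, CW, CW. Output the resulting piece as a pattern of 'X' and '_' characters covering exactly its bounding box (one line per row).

Start:
XXX
_X_
After rotation 1 (CCW):
X_
XX
X_
After rotation 2 (CCW):
_X_
XXX
After rotation 3 (CCW):
_X
XX
_X
After rotation 4 (CW):
_X_
XXX
After rotation 5 (CW):
X_
XX
X_

Answer: X_
XX
X_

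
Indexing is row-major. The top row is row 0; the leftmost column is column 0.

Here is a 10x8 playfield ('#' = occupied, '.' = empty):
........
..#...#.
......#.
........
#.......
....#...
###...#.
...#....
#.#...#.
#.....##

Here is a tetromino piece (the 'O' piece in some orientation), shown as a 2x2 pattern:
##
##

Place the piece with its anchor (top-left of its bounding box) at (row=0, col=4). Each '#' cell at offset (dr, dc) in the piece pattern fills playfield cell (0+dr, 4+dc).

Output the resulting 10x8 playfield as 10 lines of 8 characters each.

Fill (0+0,4+0) = (0,4)
Fill (0+0,4+1) = (0,5)
Fill (0+1,4+0) = (1,4)
Fill (0+1,4+1) = (1,5)

Answer: ....##..
..#.###.
......#.
........
#.......
....#...
###...#.
...#....
#.#...#.
#.....##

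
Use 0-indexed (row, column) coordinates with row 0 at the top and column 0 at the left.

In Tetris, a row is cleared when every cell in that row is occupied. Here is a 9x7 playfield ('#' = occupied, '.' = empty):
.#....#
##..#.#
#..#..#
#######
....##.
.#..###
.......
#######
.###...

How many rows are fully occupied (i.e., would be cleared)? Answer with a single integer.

Check each row:
  row 0: 5 empty cells -> not full
  row 1: 3 empty cells -> not full
  row 2: 4 empty cells -> not full
  row 3: 0 empty cells -> FULL (clear)
  row 4: 5 empty cells -> not full
  row 5: 3 empty cells -> not full
  row 6: 7 empty cells -> not full
  row 7: 0 empty cells -> FULL (clear)
  row 8: 4 empty cells -> not full
Total rows cleared: 2

Answer: 2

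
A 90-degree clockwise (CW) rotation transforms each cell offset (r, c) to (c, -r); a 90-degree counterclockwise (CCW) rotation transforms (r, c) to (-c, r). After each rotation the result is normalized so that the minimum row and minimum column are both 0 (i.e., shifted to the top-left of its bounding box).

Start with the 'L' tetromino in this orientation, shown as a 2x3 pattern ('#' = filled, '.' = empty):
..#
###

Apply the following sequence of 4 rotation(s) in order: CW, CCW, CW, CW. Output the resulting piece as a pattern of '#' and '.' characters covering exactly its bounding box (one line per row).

Start:
..#
###
After rotation 1 (CW):
#.
#.
##
After rotation 2 (CCW):
..#
###
After rotation 3 (CW):
#.
#.
##
After rotation 4 (CW):
###
#..

Answer: ###
#..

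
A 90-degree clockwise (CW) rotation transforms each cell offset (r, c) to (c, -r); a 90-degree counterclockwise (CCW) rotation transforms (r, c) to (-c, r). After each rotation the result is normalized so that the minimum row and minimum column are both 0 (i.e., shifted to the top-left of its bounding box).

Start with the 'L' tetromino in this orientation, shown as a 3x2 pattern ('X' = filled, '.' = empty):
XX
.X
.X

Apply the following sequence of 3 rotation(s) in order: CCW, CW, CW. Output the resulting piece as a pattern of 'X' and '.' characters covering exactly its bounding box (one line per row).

Answer: ..X
XXX

Derivation:
Start:
XX
.X
.X
After rotation 1 (CCW):
XXX
X..
After rotation 2 (CW):
XX
.X
.X
After rotation 3 (CW):
..X
XXX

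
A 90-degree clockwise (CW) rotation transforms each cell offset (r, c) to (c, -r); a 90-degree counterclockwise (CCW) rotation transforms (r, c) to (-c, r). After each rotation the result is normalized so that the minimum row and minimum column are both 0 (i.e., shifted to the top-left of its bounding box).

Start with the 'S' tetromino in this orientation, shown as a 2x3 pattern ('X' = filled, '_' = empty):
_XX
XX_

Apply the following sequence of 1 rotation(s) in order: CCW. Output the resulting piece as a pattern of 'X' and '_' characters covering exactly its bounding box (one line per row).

Answer: X_
XX
_X

Derivation:
Start:
_XX
XX_
After rotation 1 (CCW):
X_
XX
_X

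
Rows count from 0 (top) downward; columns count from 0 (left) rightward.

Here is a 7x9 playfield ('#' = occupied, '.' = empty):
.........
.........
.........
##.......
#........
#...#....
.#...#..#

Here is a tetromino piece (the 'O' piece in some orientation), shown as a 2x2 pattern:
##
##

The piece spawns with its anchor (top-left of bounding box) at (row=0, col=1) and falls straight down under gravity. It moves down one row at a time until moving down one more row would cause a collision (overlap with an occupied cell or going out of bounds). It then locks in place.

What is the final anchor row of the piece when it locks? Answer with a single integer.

Spawn at (row=0, col=1). Try each row:
  row 0: fits
  row 1: fits
  row 2: blocked -> lock at row 1

Answer: 1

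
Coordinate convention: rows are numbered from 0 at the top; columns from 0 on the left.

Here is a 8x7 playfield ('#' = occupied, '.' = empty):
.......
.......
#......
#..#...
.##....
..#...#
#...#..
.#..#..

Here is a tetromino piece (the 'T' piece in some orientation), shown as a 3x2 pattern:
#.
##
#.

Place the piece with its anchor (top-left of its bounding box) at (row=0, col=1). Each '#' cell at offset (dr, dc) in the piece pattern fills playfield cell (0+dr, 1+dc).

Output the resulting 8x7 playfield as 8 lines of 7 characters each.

Fill (0+0,1+0) = (0,1)
Fill (0+1,1+0) = (1,1)
Fill (0+1,1+1) = (1,2)
Fill (0+2,1+0) = (2,1)

Answer: .#.....
.##....
##.....
#..#...
.##....
..#...#
#...#..
.#..#..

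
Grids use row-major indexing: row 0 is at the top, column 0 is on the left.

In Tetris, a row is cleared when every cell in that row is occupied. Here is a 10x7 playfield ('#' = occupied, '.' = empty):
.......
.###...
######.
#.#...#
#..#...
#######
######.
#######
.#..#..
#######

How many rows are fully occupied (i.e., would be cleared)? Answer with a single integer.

Check each row:
  row 0: 7 empty cells -> not full
  row 1: 4 empty cells -> not full
  row 2: 1 empty cell -> not full
  row 3: 4 empty cells -> not full
  row 4: 5 empty cells -> not full
  row 5: 0 empty cells -> FULL (clear)
  row 6: 1 empty cell -> not full
  row 7: 0 empty cells -> FULL (clear)
  row 8: 5 empty cells -> not full
  row 9: 0 empty cells -> FULL (clear)
Total rows cleared: 3

Answer: 3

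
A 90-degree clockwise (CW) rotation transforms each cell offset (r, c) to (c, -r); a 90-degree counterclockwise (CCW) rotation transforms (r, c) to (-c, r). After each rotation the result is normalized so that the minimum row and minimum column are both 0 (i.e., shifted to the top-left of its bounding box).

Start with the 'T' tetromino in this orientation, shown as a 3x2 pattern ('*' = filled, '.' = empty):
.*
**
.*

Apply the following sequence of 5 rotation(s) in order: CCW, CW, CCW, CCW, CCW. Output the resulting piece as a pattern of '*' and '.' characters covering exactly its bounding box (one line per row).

Start:
.*
**
.*
After rotation 1 (CCW):
***
.*.
After rotation 2 (CW):
.*
**
.*
After rotation 3 (CCW):
***
.*.
After rotation 4 (CCW):
*.
**
*.
After rotation 5 (CCW):
.*.
***

Answer: .*.
***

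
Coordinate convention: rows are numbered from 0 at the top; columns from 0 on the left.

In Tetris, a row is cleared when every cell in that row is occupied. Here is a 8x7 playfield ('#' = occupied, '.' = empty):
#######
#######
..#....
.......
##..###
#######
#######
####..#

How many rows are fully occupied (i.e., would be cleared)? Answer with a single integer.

Check each row:
  row 0: 0 empty cells -> FULL (clear)
  row 1: 0 empty cells -> FULL (clear)
  row 2: 6 empty cells -> not full
  row 3: 7 empty cells -> not full
  row 4: 2 empty cells -> not full
  row 5: 0 empty cells -> FULL (clear)
  row 6: 0 empty cells -> FULL (clear)
  row 7: 2 empty cells -> not full
Total rows cleared: 4

Answer: 4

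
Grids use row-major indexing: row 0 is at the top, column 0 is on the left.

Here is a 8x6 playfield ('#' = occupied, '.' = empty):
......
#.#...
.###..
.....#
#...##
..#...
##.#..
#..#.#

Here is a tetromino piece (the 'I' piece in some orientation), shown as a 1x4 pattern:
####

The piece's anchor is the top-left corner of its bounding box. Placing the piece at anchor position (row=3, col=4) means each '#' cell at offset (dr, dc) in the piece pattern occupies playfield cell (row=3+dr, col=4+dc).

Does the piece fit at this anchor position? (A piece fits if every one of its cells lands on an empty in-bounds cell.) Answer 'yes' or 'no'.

Check each piece cell at anchor (3, 4):
  offset (0,0) -> (3,4): empty -> OK
  offset (0,1) -> (3,5): occupied ('#') -> FAIL
  offset (0,2) -> (3,6): out of bounds -> FAIL
  offset (0,3) -> (3,7): out of bounds -> FAIL
All cells valid: no

Answer: no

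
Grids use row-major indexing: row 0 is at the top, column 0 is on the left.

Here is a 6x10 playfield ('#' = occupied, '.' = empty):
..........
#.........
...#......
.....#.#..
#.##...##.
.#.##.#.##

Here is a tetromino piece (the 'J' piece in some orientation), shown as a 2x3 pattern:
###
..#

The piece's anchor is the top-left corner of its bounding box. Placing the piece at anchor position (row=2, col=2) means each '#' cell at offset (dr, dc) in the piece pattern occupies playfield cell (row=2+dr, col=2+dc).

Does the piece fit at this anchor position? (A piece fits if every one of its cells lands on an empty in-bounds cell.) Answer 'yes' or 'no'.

Check each piece cell at anchor (2, 2):
  offset (0,0) -> (2,2): empty -> OK
  offset (0,1) -> (2,3): occupied ('#') -> FAIL
  offset (0,2) -> (2,4): empty -> OK
  offset (1,2) -> (3,4): empty -> OK
All cells valid: no

Answer: no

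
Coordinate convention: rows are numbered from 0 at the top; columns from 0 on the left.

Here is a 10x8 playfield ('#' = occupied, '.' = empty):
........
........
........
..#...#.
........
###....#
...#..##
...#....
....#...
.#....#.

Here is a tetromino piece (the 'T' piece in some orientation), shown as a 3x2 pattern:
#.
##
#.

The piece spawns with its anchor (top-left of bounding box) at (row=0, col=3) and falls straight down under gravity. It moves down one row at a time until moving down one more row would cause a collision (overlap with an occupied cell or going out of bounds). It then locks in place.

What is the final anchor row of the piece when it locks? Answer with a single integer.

Spawn at (row=0, col=3). Try each row:
  row 0: fits
  row 1: fits
  row 2: fits
  row 3: fits
  row 4: blocked -> lock at row 3

Answer: 3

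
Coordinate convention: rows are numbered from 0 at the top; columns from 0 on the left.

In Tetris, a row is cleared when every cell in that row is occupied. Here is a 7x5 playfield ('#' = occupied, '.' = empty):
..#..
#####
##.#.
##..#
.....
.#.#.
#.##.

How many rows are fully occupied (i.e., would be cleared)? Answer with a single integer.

Answer: 1

Derivation:
Check each row:
  row 0: 4 empty cells -> not full
  row 1: 0 empty cells -> FULL (clear)
  row 2: 2 empty cells -> not full
  row 3: 2 empty cells -> not full
  row 4: 5 empty cells -> not full
  row 5: 3 empty cells -> not full
  row 6: 2 empty cells -> not full
Total rows cleared: 1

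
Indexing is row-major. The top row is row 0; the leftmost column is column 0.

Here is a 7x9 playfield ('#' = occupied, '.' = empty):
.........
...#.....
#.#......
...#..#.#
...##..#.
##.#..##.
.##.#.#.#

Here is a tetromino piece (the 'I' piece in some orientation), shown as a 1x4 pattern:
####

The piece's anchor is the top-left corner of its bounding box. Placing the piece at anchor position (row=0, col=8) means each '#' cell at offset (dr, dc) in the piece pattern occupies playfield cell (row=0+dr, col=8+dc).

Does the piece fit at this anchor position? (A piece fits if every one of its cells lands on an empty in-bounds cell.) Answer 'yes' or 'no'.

Answer: no

Derivation:
Check each piece cell at anchor (0, 8):
  offset (0,0) -> (0,8): empty -> OK
  offset (0,1) -> (0,9): out of bounds -> FAIL
  offset (0,2) -> (0,10): out of bounds -> FAIL
  offset (0,3) -> (0,11): out of bounds -> FAIL
All cells valid: no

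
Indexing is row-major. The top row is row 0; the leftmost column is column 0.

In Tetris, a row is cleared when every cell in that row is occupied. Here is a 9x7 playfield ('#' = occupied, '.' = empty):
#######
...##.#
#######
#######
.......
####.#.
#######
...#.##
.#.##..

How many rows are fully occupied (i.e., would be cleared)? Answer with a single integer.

Answer: 4

Derivation:
Check each row:
  row 0: 0 empty cells -> FULL (clear)
  row 1: 4 empty cells -> not full
  row 2: 0 empty cells -> FULL (clear)
  row 3: 0 empty cells -> FULL (clear)
  row 4: 7 empty cells -> not full
  row 5: 2 empty cells -> not full
  row 6: 0 empty cells -> FULL (clear)
  row 7: 4 empty cells -> not full
  row 8: 4 empty cells -> not full
Total rows cleared: 4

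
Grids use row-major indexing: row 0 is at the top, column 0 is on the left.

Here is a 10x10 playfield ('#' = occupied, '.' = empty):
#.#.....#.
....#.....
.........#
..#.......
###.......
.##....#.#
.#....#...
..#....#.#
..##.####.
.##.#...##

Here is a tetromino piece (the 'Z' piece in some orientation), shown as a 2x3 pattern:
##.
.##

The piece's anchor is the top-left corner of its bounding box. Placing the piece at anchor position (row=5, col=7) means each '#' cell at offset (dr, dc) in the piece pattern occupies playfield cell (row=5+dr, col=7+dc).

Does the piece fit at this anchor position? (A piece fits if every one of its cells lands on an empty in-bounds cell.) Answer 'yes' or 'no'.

Answer: no

Derivation:
Check each piece cell at anchor (5, 7):
  offset (0,0) -> (5,7): occupied ('#') -> FAIL
  offset (0,1) -> (5,8): empty -> OK
  offset (1,1) -> (6,8): empty -> OK
  offset (1,2) -> (6,9): empty -> OK
All cells valid: no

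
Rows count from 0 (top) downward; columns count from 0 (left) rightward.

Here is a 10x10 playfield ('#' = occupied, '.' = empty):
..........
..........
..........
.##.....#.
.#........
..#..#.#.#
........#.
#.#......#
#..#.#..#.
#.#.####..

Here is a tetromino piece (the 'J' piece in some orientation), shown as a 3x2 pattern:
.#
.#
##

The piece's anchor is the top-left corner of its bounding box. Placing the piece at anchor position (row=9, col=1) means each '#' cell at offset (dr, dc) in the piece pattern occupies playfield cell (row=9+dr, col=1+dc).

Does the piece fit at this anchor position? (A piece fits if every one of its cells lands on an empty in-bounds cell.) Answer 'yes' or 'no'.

Check each piece cell at anchor (9, 1):
  offset (0,1) -> (9,2): occupied ('#') -> FAIL
  offset (1,1) -> (10,2): out of bounds -> FAIL
  offset (2,0) -> (11,1): out of bounds -> FAIL
  offset (2,1) -> (11,2): out of bounds -> FAIL
All cells valid: no

Answer: no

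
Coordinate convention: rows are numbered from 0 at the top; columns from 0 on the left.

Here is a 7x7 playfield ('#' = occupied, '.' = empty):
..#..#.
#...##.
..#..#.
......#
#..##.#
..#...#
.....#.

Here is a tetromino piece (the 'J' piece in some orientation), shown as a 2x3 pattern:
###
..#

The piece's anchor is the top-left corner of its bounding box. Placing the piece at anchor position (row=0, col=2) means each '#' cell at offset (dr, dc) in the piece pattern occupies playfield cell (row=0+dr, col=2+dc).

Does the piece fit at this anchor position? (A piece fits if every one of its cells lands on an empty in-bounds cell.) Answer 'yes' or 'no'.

Check each piece cell at anchor (0, 2):
  offset (0,0) -> (0,2): occupied ('#') -> FAIL
  offset (0,1) -> (0,3): empty -> OK
  offset (0,2) -> (0,4): empty -> OK
  offset (1,2) -> (1,4): occupied ('#') -> FAIL
All cells valid: no

Answer: no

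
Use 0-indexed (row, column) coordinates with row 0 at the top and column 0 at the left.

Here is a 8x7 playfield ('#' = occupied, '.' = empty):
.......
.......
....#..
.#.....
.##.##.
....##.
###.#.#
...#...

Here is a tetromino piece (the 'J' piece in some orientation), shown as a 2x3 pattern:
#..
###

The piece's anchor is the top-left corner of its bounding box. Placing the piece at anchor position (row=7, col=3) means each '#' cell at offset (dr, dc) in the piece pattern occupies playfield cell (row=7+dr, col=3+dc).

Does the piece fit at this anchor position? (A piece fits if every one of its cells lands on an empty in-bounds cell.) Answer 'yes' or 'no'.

Answer: no

Derivation:
Check each piece cell at anchor (7, 3):
  offset (0,0) -> (7,3): occupied ('#') -> FAIL
  offset (1,0) -> (8,3): out of bounds -> FAIL
  offset (1,1) -> (8,4): out of bounds -> FAIL
  offset (1,2) -> (8,5): out of bounds -> FAIL
All cells valid: no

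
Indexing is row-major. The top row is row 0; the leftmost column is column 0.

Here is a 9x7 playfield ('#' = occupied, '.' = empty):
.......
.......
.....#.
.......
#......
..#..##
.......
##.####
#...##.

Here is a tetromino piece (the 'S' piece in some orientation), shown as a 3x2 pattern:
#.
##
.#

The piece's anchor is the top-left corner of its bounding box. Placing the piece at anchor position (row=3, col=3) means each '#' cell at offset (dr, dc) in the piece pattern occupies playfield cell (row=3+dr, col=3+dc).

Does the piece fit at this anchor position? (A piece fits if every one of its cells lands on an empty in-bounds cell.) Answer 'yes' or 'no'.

Check each piece cell at anchor (3, 3):
  offset (0,0) -> (3,3): empty -> OK
  offset (1,0) -> (4,3): empty -> OK
  offset (1,1) -> (4,4): empty -> OK
  offset (2,1) -> (5,4): empty -> OK
All cells valid: yes

Answer: yes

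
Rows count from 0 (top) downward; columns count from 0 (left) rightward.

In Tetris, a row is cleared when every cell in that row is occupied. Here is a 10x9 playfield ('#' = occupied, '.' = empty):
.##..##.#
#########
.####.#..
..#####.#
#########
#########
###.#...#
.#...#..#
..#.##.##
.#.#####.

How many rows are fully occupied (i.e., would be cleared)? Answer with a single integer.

Check each row:
  row 0: 4 empty cells -> not full
  row 1: 0 empty cells -> FULL (clear)
  row 2: 4 empty cells -> not full
  row 3: 3 empty cells -> not full
  row 4: 0 empty cells -> FULL (clear)
  row 5: 0 empty cells -> FULL (clear)
  row 6: 4 empty cells -> not full
  row 7: 6 empty cells -> not full
  row 8: 4 empty cells -> not full
  row 9: 3 empty cells -> not full
Total rows cleared: 3

Answer: 3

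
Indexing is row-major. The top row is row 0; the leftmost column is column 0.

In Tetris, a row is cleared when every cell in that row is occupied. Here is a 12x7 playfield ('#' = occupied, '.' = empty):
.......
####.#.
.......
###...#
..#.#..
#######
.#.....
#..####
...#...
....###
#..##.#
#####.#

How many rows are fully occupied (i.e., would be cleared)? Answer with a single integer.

Check each row:
  row 0: 7 empty cells -> not full
  row 1: 2 empty cells -> not full
  row 2: 7 empty cells -> not full
  row 3: 3 empty cells -> not full
  row 4: 5 empty cells -> not full
  row 5: 0 empty cells -> FULL (clear)
  row 6: 6 empty cells -> not full
  row 7: 2 empty cells -> not full
  row 8: 6 empty cells -> not full
  row 9: 4 empty cells -> not full
  row 10: 3 empty cells -> not full
  row 11: 1 empty cell -> not full
Total rows cleared: 1

Answer: 1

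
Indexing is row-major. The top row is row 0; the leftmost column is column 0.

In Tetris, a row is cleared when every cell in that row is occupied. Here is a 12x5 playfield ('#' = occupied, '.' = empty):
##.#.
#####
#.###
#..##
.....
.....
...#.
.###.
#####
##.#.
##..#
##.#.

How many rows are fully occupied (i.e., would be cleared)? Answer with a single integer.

Answer: 2

Derivation:
Check each row:
  row 0: 2 empty cells -> not full
  row 1: 0 empty cells -> FULL (clear)
  row 2: 1 empty cell -> not full
  row 3: 2 empty cells -> not full
  row 4: 5 empty cells -> not full
  row 5: 5 empty cells -> not full
  row 6: 4 empty cells -> not full
  row 7: 2 empty cells -> not full
  row 8: 0 empty cells -> FULL (clear)
  row 9: 2 empty cells -> not full
  row 10: 2 empty cells -> not full
  row 11: 2 empty cells -> not full
Total rows cleared: 2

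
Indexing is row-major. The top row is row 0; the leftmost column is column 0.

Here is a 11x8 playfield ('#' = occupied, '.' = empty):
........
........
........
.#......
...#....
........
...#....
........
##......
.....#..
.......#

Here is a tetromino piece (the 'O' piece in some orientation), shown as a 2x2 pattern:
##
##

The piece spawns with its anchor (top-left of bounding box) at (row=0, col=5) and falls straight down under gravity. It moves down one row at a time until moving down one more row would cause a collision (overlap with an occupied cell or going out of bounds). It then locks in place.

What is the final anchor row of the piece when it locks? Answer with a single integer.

Answer: 7

Derivation:
Spawn at (row=0, col=5). Try each row:
  row 0: fits
  row 1: fits
  row 2: fits
  row 3: fits
  row 4: fits
  row 5: fits
  row 6: fits
  row 7: fits
  row 8: blocked -> lock at row 7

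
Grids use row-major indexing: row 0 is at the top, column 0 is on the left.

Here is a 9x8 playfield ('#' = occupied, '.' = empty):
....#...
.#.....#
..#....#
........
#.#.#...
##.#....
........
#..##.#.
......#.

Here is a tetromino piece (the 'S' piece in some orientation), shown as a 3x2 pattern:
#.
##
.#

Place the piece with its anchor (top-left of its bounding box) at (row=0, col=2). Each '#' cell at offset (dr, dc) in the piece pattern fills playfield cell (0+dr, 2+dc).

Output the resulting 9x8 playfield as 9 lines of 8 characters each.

Answer: ..#.#...
.###...#
..##...#
........
#.#.#...
##.#....
........
#..##.#.
......#.

Derivation:
Fill (0+0,2+0) = (0,2)
Fill (0+1,2+0) = (1,2)
Fill (0+1,2+1) = (1,3)
Fill (0+2,2+1) = (2,3)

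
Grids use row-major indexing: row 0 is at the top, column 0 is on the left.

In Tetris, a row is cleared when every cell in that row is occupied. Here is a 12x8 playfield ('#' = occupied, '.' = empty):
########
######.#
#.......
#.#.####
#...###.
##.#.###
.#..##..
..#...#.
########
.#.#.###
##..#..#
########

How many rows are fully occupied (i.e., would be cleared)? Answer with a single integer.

Answer: 3

Derivation:
Check each row:
  row 0: 0 empty cells -> FULL (clear)
  row 1: 1 empty cell -> not full
  row 2: 7 empty cells -> not full
  row 3: 2 empty cells -> not full
  row 4: 4 empty cells -> not full
  row 5: 2 empty cells -> not full
  row 6: 5 empty cells -> not full
  row 7: 6 empty cells -> not full
  row 8: 0 empty cells -> FULL (clear)
  row 9: 3 empty cells -> not full
  row 10: 4 empty cells -> not full
  row 11: 0 empty cells -> FULL (clear)
Total rows cleared: 3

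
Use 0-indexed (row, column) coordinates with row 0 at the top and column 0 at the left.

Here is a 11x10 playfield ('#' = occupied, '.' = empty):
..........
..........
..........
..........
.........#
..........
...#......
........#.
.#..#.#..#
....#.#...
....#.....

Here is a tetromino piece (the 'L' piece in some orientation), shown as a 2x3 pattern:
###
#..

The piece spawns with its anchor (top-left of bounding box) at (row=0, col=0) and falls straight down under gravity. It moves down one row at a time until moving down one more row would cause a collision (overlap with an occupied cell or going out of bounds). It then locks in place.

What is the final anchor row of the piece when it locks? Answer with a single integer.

Answer: 7

Derivation:
Spawn at (row=0, col=0). Try each row:
  row 0: fits
  row 1: fits
  row 2: fits
  row 3: fits
  row 4: fits
  row 5: fits
  row 6: fits
  row 7: fits
  row 8: blocked -> lock at row 7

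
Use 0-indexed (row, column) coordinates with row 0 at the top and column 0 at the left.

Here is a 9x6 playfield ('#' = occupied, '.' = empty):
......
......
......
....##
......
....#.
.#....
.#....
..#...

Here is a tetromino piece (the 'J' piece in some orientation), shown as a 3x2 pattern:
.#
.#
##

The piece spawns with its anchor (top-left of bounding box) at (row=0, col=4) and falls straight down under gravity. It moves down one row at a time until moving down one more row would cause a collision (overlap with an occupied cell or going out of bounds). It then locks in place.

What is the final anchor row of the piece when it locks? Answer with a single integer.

Answer: 0

Derivation:
Spawn at (row=0, col=4). Try each row:
  row 0: fits
  row 1: blocked -> lock at row 0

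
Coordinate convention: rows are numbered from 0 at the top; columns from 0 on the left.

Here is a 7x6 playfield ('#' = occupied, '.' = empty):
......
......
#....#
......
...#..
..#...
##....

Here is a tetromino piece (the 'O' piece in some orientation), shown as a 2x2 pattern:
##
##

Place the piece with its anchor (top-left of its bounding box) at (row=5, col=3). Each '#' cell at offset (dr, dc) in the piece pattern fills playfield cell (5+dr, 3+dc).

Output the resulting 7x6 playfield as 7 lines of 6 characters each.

Fill (5+0,3+0) = (5,3)
Fill (5+0,3+1) = (5,4)
Fill (5+1,3+0) = (6,3)
Fill (5+1,3+1) = (6,4)

Answer: ......
......
#....#
......
...#..
..###.
##.##.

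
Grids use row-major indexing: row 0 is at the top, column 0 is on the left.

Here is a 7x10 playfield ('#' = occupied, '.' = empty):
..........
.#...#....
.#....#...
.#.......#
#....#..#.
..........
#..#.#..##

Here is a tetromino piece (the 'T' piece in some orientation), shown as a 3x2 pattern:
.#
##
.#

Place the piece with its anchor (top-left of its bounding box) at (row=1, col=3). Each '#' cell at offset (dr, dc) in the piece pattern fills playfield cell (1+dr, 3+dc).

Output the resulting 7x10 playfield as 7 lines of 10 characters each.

Fill (1+0,3+1) = (1,4)
Fill (1+1,3+0) = (2,3)
Fill (1+1,3+1) = (2,4)
Fill (1+2,3+1) = (3,4)

Answer: ..........
.#..##....
.#.##.#...
.#..#....#
#....#..#.
..........
#..#.#..##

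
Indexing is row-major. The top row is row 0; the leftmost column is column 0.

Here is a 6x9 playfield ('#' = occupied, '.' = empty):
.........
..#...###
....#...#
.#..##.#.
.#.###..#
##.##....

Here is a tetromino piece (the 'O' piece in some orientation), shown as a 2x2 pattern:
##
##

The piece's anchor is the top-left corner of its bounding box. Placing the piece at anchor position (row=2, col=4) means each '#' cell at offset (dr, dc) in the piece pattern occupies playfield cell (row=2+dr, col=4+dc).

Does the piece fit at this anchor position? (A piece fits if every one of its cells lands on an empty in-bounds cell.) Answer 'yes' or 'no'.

Answer: no

Derivation:
Check each piece cell at anchor (2, 4):
  offset (0,0) -> (2,4): occupied ('#') -> FAIL
  offset (0,1) -> (2,5): empty -> OK
  offset (1,0) -> (3,4): occupied ('#') -> FAIL
  offset (1,1) -> (3,5): occupied ('#') -> FAIL
All cells valid: no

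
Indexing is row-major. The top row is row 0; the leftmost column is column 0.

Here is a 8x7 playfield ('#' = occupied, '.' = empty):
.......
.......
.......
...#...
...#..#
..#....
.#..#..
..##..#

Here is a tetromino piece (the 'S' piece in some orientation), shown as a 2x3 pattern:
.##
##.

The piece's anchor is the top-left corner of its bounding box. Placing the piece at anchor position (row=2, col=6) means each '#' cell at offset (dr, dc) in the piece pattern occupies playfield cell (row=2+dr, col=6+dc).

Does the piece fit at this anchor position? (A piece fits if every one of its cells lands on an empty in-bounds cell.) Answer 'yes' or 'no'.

Check each piece cell at anchor (2, 6):
  offset (0,1) -> (2,7): out of bounds -> FAIL
  offset (0,2) -> (2,8): out of bounds -> FAIL
  offset (1,0) -> (3,6): empty -> OK
  offset (1,1) -> (3,7): out of bounds -> FAIL
All cells valid: no

Answer: no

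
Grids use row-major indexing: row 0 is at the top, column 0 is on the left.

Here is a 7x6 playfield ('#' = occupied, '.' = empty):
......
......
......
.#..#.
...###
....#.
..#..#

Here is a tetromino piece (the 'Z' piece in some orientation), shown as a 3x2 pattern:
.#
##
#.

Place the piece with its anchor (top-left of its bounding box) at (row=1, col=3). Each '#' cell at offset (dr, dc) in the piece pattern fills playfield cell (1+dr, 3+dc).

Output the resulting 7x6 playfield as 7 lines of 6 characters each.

Fill (1+0,3+1) = (1,4)
Fill (1+1,3+0) = (2,3)
Fill (1+1,3+1) = (2,4)
Fill (1+2,3+0) = (3,3)

Answer: ......
....#.
...##.
.#.##.
...###
....#.
..#..#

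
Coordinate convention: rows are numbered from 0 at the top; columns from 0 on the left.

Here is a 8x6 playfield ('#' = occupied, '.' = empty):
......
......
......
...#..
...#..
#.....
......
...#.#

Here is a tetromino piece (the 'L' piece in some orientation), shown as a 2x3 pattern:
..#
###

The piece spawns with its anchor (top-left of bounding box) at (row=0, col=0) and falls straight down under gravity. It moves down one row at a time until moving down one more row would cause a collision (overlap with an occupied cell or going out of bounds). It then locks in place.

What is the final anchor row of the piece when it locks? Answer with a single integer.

Answer: 3

Derivation:
Spawn at (row=0, col=0). Try each row:
  row 0: fits
  row 1: fits
  row 2: fits
  row 3: fits
  row 4: blocked -> lock at row 3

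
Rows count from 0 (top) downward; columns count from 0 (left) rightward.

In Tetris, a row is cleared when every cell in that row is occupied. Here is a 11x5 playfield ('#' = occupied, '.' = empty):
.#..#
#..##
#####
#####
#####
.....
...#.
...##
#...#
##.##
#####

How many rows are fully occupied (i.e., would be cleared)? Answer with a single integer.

Check each row:
  row 0: 3 empty cells -> not full
  row 1: 2 empty cells -> not full
  row 2: 0 empty cells -> FULL (clear)
  row 3: 0 empty cells -> FULL (clear)
  row 4: 0 empty cells -> FULL (clear)
  row 5: 5 empty cells -> not full
  row 6: 4 empty cells -> not full
  row 7: 3 empty cells -> not full
  row 8: 3 empty cells -> not full
  row 9: 1 empty cell -> not full
  row 10: 0 empty cells -> FULL (clear)
Total rows cleared: 4

Answer: 4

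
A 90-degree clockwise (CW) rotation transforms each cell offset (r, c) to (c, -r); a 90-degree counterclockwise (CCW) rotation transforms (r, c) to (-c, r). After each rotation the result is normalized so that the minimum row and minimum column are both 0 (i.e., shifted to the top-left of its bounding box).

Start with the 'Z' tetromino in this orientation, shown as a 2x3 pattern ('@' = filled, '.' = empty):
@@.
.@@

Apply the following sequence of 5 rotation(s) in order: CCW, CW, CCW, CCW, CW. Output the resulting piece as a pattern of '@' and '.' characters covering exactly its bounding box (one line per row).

Answer: .@
@@
@.

Derivation:
Start:
@@.
.@@
After rotation 1 (CCW):
.@
@@
@.
After rotation 2 (CW):
@@.
.@@
After rotation 3 (CCW):
.@
@@
@.
After rotation 4 (CCW):
@@.
.@@
After rotation 5 (CW):
.@
@@
@.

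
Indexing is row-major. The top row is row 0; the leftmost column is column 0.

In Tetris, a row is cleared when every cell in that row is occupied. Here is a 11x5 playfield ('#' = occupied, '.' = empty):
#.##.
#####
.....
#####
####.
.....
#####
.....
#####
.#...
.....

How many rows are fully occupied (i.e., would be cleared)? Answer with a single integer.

Check each row:
  row 0: 2 empty cells -> not full
  row 1: 0 empty cells -> FULL (clear)
  row 2: 5 empty cells -> not full
  row 3: 0 empty cells -> FULL (clear)
  row 4: 1 empty cell -> not full
  row 5: 5 empty cells -> not full
  row 6: 0 empty cells -> FULL (clear)
  row 7: 5 empty cells -> not full
  row 8: 0 empty cells -> FULL (clear)
  row 9: 4 empty cells -> not full
  row 10: 5 empty cells -> not full
Total rows cleared: 4

Answer: 4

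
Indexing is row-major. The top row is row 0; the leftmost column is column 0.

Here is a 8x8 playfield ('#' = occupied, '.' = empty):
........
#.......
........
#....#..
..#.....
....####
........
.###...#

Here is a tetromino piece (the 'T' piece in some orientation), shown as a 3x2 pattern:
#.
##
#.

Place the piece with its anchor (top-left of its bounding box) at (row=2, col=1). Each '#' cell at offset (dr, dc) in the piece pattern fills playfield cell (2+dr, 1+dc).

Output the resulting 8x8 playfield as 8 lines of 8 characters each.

Fill (2+0,1+0) = (2,1)
Fill (2+1,1+0) = (3,1)
Fill (2+1,1+1) = (3,2)
Fill (2+2,1+0) = (4,1)

Answer: ........
#.......
.#......
###..#..
.##.....
....####
........
.###...#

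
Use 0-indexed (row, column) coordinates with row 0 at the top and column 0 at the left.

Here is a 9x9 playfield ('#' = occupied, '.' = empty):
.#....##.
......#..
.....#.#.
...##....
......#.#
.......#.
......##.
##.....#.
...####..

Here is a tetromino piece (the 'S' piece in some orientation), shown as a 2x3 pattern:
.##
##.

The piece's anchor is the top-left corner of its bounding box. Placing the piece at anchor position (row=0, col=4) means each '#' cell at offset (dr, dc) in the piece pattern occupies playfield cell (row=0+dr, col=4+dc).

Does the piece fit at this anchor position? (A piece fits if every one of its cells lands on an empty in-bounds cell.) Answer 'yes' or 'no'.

Check each piece cell at anchor (0, 4):
  offset (0,1) -> (0,5): empty -> OK
  offset (0,2) -> (0,6): occupied ('#') -> FAIL
  offset (1,0) -> (1,4): empty -> OK
  offset (1,1) -> (1,5): empty -> OK
All cells valid: no

Answer: no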